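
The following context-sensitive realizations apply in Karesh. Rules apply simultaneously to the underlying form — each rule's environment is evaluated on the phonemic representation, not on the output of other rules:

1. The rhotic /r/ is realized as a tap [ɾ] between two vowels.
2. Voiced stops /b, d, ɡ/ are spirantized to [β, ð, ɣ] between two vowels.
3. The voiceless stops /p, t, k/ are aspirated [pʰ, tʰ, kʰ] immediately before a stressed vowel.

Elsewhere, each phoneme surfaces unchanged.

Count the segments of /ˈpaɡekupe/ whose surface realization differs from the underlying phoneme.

2

Segments that undergo a rule: /p/ → [pʰ] (rule 3); /ɡ/ → [ɣ] (rule 2).
All other segments surface unchanged.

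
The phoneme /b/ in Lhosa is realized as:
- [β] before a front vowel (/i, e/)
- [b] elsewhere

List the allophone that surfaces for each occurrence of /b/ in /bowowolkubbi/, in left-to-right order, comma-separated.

[b], [b], [β]

Occurrence 1 (position 1): no conditioning environment matches → elsewhere allophone [b].
Occurrence 2 (position 10): no conditioning environment matches → elsewhere allophone [b].
Occurrence 3 (position 11): before a front vowel (/i, e/) → [β].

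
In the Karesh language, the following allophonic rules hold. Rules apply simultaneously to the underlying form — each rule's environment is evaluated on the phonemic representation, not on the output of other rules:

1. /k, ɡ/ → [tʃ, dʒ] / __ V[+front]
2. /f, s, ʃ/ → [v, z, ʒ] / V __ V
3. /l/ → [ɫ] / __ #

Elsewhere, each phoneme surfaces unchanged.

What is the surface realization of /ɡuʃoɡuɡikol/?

[ɡuʒoɡudʒikoɫ]

/ɡ/ (word-initial): rule 1 targets it, but not before a front vowel → unchanged [ɡ].
/u/ stays [u].
/ʃ/ (between /u/ and /o/) occurs between two vowels → [ʒ] by rule 2.
/o/ stays [o].
/ɡ/ — between /o/ and /u/; rule 1 does not apply here → [ɡ].
/u/ (between /ɡ/ and /ɡ/) is unaffected → [u].
/ɡ/ (between /u/ and /i/): before a front vowel, so rule 1 applies → [dʒ].
/i/ — not in any rule's target class → [i].
/k/ (between /i/ and /o/): rule 1 targets it, but not before a front vowel → unchanged [k].
/o/ — not in any rule's target class → [o].
/l/ — word-final, word-finally — surfaces as [ɫ] (rule 3).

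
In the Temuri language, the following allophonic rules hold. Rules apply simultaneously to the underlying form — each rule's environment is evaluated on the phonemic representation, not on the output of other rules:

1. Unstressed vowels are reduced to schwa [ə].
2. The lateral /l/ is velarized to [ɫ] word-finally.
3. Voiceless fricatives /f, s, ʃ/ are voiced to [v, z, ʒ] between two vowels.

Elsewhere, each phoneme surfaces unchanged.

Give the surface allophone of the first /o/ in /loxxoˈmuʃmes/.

/o/ (between /l/ and /x/): in an unstressed syllable, so rule 1 applies → [ə].

[ə]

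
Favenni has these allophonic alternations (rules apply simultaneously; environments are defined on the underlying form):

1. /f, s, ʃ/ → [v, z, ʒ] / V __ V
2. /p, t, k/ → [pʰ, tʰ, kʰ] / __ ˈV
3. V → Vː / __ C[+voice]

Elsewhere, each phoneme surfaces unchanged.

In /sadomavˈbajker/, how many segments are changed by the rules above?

Segments that undergo a rule: /a/ → [aː] (rule 3); /o/ → [oː] (rule 3); /a/ → [aː] (rule 3); /a/ → [aː] (rule 3); /e/ → [eː] (rule 3).
All other segments surface unchanged.

5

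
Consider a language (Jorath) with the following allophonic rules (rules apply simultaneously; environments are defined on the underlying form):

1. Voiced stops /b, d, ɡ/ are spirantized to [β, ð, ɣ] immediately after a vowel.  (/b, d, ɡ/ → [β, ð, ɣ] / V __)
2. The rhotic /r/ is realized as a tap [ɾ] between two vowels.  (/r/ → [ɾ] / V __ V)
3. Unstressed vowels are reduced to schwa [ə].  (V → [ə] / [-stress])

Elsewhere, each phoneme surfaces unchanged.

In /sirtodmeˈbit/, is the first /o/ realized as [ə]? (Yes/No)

/o/ — between /t/ and /d/, in an unstressed syllable — surfaces as [ə] (rule 3).
The actual realization is [ə], which matches [ə].

Yes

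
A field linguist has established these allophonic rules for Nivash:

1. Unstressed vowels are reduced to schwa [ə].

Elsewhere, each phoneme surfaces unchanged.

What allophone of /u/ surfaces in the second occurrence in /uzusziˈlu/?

/u/ (between /z/ and /s/) occurs in an unstressed syllable → [ə] by rule 1.

[ə]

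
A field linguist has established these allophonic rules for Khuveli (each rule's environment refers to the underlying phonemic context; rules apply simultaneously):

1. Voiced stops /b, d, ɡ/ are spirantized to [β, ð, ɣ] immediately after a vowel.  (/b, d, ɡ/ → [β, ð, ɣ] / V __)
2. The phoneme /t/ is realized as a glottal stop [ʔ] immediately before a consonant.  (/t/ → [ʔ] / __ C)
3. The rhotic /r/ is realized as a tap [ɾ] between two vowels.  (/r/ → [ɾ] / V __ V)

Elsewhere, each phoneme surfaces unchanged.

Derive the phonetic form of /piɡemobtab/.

[piɣemoβtaβ]

/ɡ/ (between /i/ and /e/) occurs immediately after a vowel → [ɣ] by rule 1.
/b/ (between /o/ and /t/) occurs immediately after a vowel → [β] by rule 1.
/t/ (between /b/ and /a/) is in the target of rule 2 but the environment (immediately before a consonant) is not met → [t].
/b/ (word-final): immediately after a vowel, so rule 1 applies → [β].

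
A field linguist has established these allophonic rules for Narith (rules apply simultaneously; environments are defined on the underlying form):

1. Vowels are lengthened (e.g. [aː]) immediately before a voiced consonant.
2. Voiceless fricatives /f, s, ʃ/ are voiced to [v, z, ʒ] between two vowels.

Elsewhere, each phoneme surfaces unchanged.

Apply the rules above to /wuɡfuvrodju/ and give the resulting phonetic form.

[wuːɡfuːvroːdju]

/u/ meets the environment for rule 1 (before a voiced consonant) → [uː].
/f/ (between /ɡ/ and /u/) fails the environment for rule 2, so it stays [f].
Rule 1 applies to /u/ (between /f/ and /v/: before a voiced consonant) → [uː].
Rule 1 applies to /o/ (between /r/ and /d/: before a voiced consonant) → [oː].
/u/ (word-final) fails the environment for rule 1, so it stays [u].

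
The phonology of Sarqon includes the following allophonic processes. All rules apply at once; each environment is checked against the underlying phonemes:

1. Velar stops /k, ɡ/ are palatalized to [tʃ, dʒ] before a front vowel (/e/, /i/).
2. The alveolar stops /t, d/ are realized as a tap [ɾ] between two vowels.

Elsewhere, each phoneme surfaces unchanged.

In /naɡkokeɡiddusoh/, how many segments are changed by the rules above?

Segments that undergo a rule: /k/ → [tʃ] (rule 1); /ɡ/ → [dʒ] (rule 1).
All other segments surface unchanged.

2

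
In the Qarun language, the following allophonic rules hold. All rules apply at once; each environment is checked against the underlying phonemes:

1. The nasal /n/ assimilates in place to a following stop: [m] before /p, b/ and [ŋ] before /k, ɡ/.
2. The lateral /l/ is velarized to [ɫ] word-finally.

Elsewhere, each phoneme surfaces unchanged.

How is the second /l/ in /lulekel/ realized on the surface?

/l/ (between /u/ and /e/) is in the target of rule 2 but the environment (word-finally) is not met → [l].

[l]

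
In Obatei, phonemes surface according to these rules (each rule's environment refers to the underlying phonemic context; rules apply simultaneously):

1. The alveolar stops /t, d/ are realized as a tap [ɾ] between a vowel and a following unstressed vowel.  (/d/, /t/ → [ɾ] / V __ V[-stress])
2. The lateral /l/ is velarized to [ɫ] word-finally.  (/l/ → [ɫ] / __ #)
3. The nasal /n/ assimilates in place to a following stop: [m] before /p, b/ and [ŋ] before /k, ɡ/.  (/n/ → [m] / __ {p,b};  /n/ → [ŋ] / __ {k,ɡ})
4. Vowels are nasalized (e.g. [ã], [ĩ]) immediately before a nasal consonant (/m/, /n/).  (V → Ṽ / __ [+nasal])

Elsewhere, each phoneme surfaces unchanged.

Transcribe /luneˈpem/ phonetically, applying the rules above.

/l/ (word-initial): rule 2 targets it, but not word-finally → unchanged [l].
/u/ (between /l/ and /n/) occurs before a nasal consonant → [ũ] by rule 4.
/n/ (between /u/ and /e/) is in the target of rule 3 but the environment (before a labial or velar stop) is not met → [n].
/e/ — between /n/ and /p/; rule 4 does not apply here → [e].
/p/ stays [p].
/e/ (between /p/ and /m/) occurs before a nasal consonant → [ẽ] by rule 4.
/m/ stays [m].

[lũneˈpẽm]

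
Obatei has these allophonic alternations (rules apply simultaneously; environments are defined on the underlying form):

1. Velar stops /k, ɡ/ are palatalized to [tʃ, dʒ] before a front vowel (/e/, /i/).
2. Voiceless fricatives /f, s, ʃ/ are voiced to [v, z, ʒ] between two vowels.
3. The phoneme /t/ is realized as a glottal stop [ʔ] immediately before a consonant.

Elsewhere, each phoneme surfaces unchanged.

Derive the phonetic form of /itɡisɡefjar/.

/i/ (word-initial) is unaffected → [i].
/t/ meets the environment for rule 3 (immediately before a consonant) → [ʔ].
/ɡ/ (between /t/ and /i/) occurs before a front vowel → [dʒ] by rule 1.
/i/ (between /ɡ/ and /s/): no rule targets it → [i].
/s/ (between /i/ and /ɡ/) is in the target of rule 2 but the environment (between two vowels) is not met → [s].
/ɡ/ — between /s/ and /e/, before a front vowel — surfaces as [dʒ] (rule 1).
/e/ — not in any rule's target class → [e].
/f/ (between /e/ and /j/) is in the target of rule 2 but the environment (between two vowels) is not met → [f].
/j/ — not in any rule's target class → [j].
/a/ (between /j/ and /r/): no rule targets it → [a].
/r/ (word-final) is unaffected → [r].

[iʔdʒisdʒefjar]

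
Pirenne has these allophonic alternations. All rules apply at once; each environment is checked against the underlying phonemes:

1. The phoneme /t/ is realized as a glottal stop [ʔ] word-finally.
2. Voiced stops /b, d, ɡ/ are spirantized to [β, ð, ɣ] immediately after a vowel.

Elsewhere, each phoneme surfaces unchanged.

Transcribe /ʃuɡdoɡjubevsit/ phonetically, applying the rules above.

/ɡ/ (between /u/ and /d/) occurs immediately after a vowel → [ɣ] by rule 2.
/d/ (between /ɡ/ and /o/) is in the target of rule 2 but the environment (immediately after a vowel) is not met → [d].
/ɡ/ — between /o/ and /j/, immediately after a vowel — surfaces as [ɣ] (rule 2).
/b/ (between /u/ and /e/): immediately after a vowel, so rule 2 applies → [β].
/t/ — word-final, word-finally — surfaces as [ʔ] (rule 1).

[ʃuɣdoɣjuβevsiʔ]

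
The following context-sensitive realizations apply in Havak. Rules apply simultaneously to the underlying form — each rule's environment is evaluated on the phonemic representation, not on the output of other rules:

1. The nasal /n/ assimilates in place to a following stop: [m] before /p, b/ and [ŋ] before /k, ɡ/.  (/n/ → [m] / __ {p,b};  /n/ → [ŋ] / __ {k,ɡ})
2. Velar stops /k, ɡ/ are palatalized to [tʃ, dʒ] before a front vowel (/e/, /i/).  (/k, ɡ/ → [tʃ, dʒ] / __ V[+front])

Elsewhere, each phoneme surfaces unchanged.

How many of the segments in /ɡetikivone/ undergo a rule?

Segments that undergo a rule: /ɡ/ → [dʒ] (rule 2); /k/ → [tʃ] (rule 2).
All other segments surface unchanged.

2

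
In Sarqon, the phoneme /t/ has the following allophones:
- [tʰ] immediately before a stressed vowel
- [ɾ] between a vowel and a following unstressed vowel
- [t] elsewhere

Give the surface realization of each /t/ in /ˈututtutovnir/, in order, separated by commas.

[ɾ], [t], [t], [ɾ]

Occurrence 1 (position 2): between a vowel and an unstressed vowel → [ɾ].
Occurrence 2 (position 4): no conditioning environment matches → elsewhere allophone [t].
Occurrence 3 (position 5): no conditioning environment matches → elsewhere allophone [t].
Occurrence 4 (position 7): between a vowel and an unstressed vowel → [ɾ].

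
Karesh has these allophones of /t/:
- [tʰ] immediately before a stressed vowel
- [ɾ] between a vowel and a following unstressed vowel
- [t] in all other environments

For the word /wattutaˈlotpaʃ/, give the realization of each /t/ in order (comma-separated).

[t], [t], [ɾ], [t]

Occurrence 1 (position 3): no conditioning environment matches → elsewhere allophone [t].
Occurrence 2 (position 4): no conditioning environment matches → elsewhere allophone [t].
Occurrence 3 (position 6): between a vowel and a following unstressed vowel → [ɾ].
Occurrence 4 (position 10): no conditioning environment matches → elsewhere allophone [t].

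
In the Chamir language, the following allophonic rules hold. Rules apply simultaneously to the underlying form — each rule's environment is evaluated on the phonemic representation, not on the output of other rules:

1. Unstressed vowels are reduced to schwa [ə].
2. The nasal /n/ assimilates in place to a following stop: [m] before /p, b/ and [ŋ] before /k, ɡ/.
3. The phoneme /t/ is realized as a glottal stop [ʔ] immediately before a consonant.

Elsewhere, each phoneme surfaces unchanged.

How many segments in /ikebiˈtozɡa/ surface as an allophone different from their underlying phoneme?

Segments that undergo a rule: /i/ → [ə] (rule 1); /e/ → [ə] (rule 1); /i/ → [ə] (rule 1); /a/ → [ə] (rule 1).
All other segments surface unchanged.

4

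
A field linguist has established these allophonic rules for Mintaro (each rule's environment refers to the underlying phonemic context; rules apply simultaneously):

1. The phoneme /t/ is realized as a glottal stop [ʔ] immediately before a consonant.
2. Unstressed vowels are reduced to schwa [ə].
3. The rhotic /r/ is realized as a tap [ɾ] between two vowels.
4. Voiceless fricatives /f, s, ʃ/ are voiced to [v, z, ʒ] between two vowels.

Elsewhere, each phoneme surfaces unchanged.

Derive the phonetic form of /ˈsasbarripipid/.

[ˈsasbərrəpəpəd]

/s/ (word-initial) is in the target of rule 4 but the environment (between two vowels) is not met → [s].
/a/ (between /s/ and /s/) fails the environment for rule 2, so it stays [a].
/s/ (between /a/ and /b/) is in the target of rule 4 but the environment (between two vowels) is not met → [s].
/a/ (between /b/ and /r/): in an unstressed syllable, so rule 2 applies → [ə].
/r/ (between /a/ and /r/): rule 3 targets it, but not between two vowels → unchanged [r].
/r/ (between /r/ and /i/): rule 3 targets it, but not between two vowels → unchanged [r].
/i/ — between /r/ and /p/, in an unstressed syllable — surfaces as [ə] (rule 2).
/i/ meets the environment for rule 2 (in an unstressed syllable) → [ə].
/i/ (between /p/ and /d/): in an unstressed syllable, so rule 2 applies → [ə].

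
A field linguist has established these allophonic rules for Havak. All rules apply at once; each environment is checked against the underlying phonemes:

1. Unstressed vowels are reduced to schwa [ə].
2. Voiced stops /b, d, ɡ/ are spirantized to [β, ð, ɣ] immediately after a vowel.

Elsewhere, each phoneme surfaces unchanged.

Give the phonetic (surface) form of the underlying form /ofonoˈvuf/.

/o/ (word-initial) occurs in an unstressed syllable → [ə] by rule 1.
/f/ stays [f].
/o/ (between /f/ and /n/): in an unstressed syllable, so rule 1 applies → [ə].
/n/ stays [n].
Rule 1 applies to /o/ (between /n/ and /v/: in an unstressed syllable) → [ə].
/v/ (between /o/ and /u/): no rule targets it → [v].
/u/ (between /v/ and /f/) fails the environment for rule 1, so it stays [u].
/f/ (word-final) is unaffected → [f].

[əfənəˈvuf]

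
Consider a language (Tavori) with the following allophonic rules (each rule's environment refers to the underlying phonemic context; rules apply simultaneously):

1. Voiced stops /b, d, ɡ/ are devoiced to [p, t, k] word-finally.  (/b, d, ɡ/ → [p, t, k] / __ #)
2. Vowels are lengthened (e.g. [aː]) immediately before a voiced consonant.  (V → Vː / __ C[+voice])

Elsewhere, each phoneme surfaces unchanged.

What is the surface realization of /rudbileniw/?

[ruːdbiːleːniːw]

/u/ (between /r/ and /d/) occurs before a voiced consonant → [uː] by rule 2.
/d/ — between /u/ and /b/; rule 1 does not apply here → [d].
/b/ (between /d/ and /i/): rule 1 targets it, but not word-finally → unchanged [b].
/i/ — between /b/ and /l/, before a voiced consonant — surfaces as [iː] (rule 2).
/e/ — between /l/ and /n/, before a voiced consonant — surfaces as [eː] (rule 2).
/i/ (between /n/ and /w/): before a voiced consonant, so rule 2 applies → [iː].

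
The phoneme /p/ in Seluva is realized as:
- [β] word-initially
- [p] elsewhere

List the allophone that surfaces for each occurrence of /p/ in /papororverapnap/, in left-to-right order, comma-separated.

Occurrence 1 (position 1): word-initially → [β].
Occurrence 2 (position 3): no conditioning environment matches → elsewhere allophone [p].
Occurrence 3 (position 12): no conditioning environment matches → elsewhere allophone [p].
Occurrence 4 (position 15): no conditioning environment matches → elsewhere allophone [p].

[β], [p], [p], [p]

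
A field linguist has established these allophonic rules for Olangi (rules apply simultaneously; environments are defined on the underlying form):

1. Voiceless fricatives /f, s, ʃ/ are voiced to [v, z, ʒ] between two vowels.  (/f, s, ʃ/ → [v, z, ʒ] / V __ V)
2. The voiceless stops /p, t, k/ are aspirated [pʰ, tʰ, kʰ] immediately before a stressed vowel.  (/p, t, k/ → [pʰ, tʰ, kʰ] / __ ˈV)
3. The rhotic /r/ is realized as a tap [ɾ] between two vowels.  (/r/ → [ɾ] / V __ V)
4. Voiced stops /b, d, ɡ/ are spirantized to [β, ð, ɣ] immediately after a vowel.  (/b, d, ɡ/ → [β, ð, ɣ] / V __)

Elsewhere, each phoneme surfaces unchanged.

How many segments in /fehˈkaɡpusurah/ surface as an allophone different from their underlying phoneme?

4

Segments that undergo a rule: /k/ → [kʰ] (rule 2); /ɡ/ → [ɣ] (rule 4); /s/ → [z] (rule 1); /r/ → [ɾ] (rule 3).
All other segments surface unchanged.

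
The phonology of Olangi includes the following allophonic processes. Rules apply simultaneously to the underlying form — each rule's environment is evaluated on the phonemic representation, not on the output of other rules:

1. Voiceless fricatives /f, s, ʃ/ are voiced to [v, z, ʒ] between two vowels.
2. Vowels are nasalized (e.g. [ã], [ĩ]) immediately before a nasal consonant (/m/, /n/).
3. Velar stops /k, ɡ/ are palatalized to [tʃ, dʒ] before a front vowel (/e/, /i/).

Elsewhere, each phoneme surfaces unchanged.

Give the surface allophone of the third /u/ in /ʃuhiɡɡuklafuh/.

[u]

/u/ (between /f/ and /h/) is in the target of rule 2 but the environment (before a nasal consonant) is not met → [u].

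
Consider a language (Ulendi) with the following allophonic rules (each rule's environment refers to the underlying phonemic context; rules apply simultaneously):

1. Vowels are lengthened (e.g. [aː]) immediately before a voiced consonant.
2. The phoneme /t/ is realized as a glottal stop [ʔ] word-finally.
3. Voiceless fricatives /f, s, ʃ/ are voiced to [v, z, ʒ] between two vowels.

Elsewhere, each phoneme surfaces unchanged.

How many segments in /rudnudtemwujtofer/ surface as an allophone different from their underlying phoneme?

Segments that undergo a rule: /u/ → [uː] (rule 1); /u/ → [uː] (rule 1); /e/ → [eː] (rule 1); /u/ → [uː] (rule 1); /f/ → [v] (rule 3); /e/ → [eː] (rule 1).
All other segments surface unchanged.

6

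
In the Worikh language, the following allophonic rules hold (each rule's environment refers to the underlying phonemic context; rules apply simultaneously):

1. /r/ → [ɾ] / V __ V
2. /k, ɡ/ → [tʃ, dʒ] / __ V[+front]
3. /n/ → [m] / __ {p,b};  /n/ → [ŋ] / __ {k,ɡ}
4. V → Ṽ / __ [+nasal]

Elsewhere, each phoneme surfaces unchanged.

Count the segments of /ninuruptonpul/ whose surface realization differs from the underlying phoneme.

Segments that undergo a rule: /i/ → [ĩ] (rule 4); /r/ → [ɾ] (rule 1); /o/ → [õ] (rule 4); /n/ → [m] (rule 3).
All other segments surface unchanged.

4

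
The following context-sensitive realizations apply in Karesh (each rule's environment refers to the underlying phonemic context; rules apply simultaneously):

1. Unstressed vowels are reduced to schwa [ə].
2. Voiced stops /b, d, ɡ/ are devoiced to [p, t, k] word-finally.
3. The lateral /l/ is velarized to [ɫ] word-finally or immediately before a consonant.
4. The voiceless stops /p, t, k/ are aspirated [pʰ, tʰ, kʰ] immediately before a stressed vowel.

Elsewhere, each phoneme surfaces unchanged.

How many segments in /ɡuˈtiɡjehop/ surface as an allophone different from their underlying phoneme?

4

Segments that undergo a rule: /u/ → [ə] (rule 1); /t/ → [tʰ] (rule 4); /e/ → [ə] (rule 1); /o/ → [ə] (rule 1).
All other segments surface unchanged.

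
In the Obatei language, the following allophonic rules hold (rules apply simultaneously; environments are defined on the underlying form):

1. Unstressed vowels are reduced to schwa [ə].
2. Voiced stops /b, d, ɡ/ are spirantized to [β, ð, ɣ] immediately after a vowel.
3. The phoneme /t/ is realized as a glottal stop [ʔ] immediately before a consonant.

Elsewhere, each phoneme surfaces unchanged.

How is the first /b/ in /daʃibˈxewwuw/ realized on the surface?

/b/ (between /i/ and /x/): immediately after a vowel, so rule 2 applies → [β].

[β]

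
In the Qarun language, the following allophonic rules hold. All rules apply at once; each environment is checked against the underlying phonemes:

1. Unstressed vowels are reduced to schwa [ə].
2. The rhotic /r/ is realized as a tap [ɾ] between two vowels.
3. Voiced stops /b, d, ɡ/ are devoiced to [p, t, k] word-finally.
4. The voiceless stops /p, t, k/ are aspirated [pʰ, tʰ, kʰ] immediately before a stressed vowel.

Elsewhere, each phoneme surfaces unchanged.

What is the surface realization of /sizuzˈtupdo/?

/s/ stays [s].
/i/ — between /s/ and /z/, in an unstressed syllable — surfaces as [ə] (rule 1).
/z/ — not in any rule's target class → [z].
/u/ (between /z/ and /z/): in an unstressed syllable, so rule 1 applies → [ə].
/z/ (between /u/ and /t/): no rule targets it → [z].
/t/ (between /z/ and /u/): immediately before a stressed vowel, so rule 4 applies → [tʰ].
/u/ (between /t/ and /p/) fails the environment for rule 1, so it stays [u].
/p/ (between /u/ and /d/): rule 4 targets it, but not immediately before a stressed vowel → unchanged [p].
/d/ (between /p/ and /o/) fails the environment for rule 3, so it stays [d].
/o/ meets the environment for rule 1 (in an unstressed syllable) → [ə].

[səzəzˈtʰupdə]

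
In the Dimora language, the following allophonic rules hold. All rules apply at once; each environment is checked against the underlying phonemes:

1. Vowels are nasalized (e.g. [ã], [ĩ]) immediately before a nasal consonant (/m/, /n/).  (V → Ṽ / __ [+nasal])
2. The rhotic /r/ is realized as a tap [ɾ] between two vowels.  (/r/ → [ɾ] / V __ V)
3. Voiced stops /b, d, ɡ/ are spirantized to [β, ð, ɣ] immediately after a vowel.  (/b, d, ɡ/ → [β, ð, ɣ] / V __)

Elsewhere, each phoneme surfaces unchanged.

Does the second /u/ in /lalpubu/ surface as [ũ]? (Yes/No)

No

/u/ (word-final) is in the target of rule 1 but the environment (before a nasal consonant) is not met → [u].
The actual realization is [u], not [ũ].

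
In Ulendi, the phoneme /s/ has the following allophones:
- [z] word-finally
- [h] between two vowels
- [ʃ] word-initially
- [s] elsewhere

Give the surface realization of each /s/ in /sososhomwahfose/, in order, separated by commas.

Occurrence 1 (position 1): word-initially → [ʃ].
Occurrence 2 (position 3): between two vowels → [h].
Occurrence 3 (position 5): no conditioning environment matches → elsewhere allophone [s].
Occurrence 4 (position 14): between two vowels → [h].

[ʃ], [h], [s], [h]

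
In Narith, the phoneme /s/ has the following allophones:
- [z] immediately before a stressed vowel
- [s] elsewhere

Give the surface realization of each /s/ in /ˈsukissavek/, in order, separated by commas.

Occurrence 1 (position 1): immediately before a stressed vowel → [z].
Occurrence 2 (position 5): no conditioning environment matches → elsewhere allophone [s].
Occurrence 3 (position 6): no conditioning environment matches → elsewhere allophone [s].

[z], [s], [s]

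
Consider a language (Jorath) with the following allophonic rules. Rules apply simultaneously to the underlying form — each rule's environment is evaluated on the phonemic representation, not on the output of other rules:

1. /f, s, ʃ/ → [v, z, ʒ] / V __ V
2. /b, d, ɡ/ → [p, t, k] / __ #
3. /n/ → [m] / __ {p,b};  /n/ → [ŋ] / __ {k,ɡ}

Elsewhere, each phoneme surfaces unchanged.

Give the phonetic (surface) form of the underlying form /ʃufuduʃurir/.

[ʃuvuduʒurir]

/ʃ/ (word-initial) fails the environment for rule 1, so it stays [ʃ].
/f/ (between /u/ and /u/): between two vowels, so rule 1 applies → [v].
/d/ (between /u/ and /u/) fails the environment for rule 2, so it stays [d].
Rule 1 applies to /ʃ/ (between /u/ and /u/: between two vowels) → [ʒ].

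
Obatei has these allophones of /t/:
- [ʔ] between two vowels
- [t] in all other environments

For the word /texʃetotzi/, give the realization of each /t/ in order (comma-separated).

Occurrence 1 (position 1): no conditioning environment matches → elsewhere allophone [t].
Occurrence 2 (position 6): between two vowels → [ʔ].
Occurrence 3 (position 8): no conditioning environment matches → elsewhere allophone [t].

[t], [ʔ], [t]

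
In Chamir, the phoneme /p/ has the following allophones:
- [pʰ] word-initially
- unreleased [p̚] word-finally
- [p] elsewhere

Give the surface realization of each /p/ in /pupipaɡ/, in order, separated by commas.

Occurrence 1 (position 1): word-initially → [pʰ].
Occurrence 2 (position 3): no conditioning environment matches → elsewhere allophone [p].
Occurrence 3 (position 5): no conditioning environment matches → elsewhere allophone [p].

[pʰ], [p], [p]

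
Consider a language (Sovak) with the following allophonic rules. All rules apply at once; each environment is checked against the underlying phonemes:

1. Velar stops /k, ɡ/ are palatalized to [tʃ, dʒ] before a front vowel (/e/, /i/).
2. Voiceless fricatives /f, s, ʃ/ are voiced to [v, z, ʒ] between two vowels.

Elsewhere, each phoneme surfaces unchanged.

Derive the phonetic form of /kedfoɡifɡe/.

[tʃedfodʒifdʒe]

/k/ meets the environment for rule 1 (before a front vowel) → [tʃ].
/e/ (between /k/ and /d/) is unaffected → [e].
/d/ (between /e/ and /f/): no rule targets it → [d].
/f/ (between /d/ and /o/) is in the target of rule 2 but the environment (between two vowels) is not met → [f].
/o/ stays [o].
/ɡ/ (between /o/ and /i/) occurs before a front vowel → [dʒ] by rule 1.
/i/ — not in any rule's target class → [i].
/f/ (between /i/ and /ɡ/) fails the environment for rule 2, so it stays [f].
/ɡ/ (between /f/ and /e/): before a front vowel, so rule 1 applies → [dʒ].
/e/ stays [e].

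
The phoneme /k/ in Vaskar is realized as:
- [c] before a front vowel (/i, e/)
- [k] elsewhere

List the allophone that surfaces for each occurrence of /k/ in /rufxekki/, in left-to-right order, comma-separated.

Occurrence 1 (position 6): no conditioning environment matches → elsewhere allophone [k].
Occurrence 2 (position 7): before a front vowel → [c].

[k], [c]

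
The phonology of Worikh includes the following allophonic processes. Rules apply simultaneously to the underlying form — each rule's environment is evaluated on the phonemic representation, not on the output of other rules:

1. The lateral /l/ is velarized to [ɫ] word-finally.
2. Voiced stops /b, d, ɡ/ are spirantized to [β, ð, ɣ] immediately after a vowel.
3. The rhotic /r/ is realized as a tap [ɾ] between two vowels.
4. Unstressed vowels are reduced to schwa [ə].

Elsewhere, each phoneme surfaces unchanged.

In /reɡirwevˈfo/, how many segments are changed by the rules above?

4

Segments that undergo a rule: /e/ → [ə] (rule 4); /ɡ/ → [ɣ] (rule 2); /i/ → [ə] (rule 4); /e/ → [ə] (rule 4).
All other segments surface unchanged.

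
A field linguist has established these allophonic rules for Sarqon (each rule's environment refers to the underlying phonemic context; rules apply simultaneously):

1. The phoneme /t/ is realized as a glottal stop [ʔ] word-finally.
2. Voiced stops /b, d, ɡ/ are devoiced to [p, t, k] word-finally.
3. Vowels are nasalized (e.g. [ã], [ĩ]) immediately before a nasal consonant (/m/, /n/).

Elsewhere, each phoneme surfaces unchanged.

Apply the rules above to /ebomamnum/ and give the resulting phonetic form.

[ebõmãmnũm]

/e/ — word-initial; rule 3 does not apply here → [e].
/b/ — between /e/ and /o/; rule 2 does not apply here → [b].
/o/ — between /b/ and /m/, before a nasal consonant — surfaces as [õ] (rule 3).
/m/ (between /o/ and /a/) is unaffected → [m].
Rule 3 applies to /a/ (between /m/ and /m/: before a nasal consonant) → [ã].
/m/ (between /a/ and /n/): no rule targets it → [m].
/n/ — not in any rule's target class → [n].
Rule 3 applies to /u/ (between /n/ and /m/: before a nasal consonant) → [ũ].
/m/ — not in any rule's target class → [m].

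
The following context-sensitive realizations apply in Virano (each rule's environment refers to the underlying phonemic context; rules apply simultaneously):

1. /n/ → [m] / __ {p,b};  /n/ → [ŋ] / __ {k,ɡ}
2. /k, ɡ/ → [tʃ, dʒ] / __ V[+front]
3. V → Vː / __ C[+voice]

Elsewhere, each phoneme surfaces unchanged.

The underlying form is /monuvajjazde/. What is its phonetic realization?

[moːnuːvaːjjaːzde]

/m/ — not in any rule's target class → [m].
Rule 3 applies to /o/ (between /m/ and /n/: before a voiced consonant) → [oː].
/n/ (between /o/ and /u/) fails the environment for rule 1, so it stays [n].
Rule 3 applies to /u/ (between /n/ and /v/: before a voiced consonant) → [uː].
/v/ (between /u/ and /a/) is unaffected → [v].
/a/ — between /v/ and /j/, before a voiced consonant — surfaces as [aː] (rule 3).
/j/ stays [j].
/j/ stays [j].
/a/ (between /j/ and /z/) occurs before a voiced consonant → [aː] by rule 3.
/z/ (between /a/ and /d/): no rule targets it → [z].
/d/ — not in any rule's target class → [d].
/e/ (word-final): rule 3 targets it, but not before a voiced consonant → unchanged [e].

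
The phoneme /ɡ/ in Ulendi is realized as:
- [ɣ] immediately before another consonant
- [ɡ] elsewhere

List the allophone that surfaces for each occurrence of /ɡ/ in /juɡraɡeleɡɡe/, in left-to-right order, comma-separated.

[ɣ], [ɡ], [ɣ], [ɡ]

Occurrence 1 (position 3): immediately before another consonant → [ɣ].
Occurrence 2 (position 6): no conditioning environment matches → elsewhere allophone [ɡ].
Occurrence 3 (position 10): immediately before another consonant → [ɣ].
Occurrence 4 (position 11): no conditioning environment matches → elsewhere allophone [ɡ].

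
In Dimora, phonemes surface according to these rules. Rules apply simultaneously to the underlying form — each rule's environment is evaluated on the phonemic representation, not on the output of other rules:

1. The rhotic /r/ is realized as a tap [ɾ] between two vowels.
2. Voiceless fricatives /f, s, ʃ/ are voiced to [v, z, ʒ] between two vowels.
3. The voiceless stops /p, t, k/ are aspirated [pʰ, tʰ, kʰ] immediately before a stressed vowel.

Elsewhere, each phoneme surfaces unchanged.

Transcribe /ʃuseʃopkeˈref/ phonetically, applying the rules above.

/ʃ/ (word-initial): rule 2 targets it, but not between two vowels → unchanged [ʃ].
/u/ (between /ʃ/ and /s/) is unaffected → [u].
/s/ (between /u/ and /e/) occurs between two vowels → [z] by rule 2.
/e/ (between /s/ and /ʃ/) is unaffected → [e].
Rule 2 applies to /ʃ/ (between /e/ and /o/: between two vowels) → [ʒ].
/o/ (between /ʃ/ and /p/): no rule targets it → [o].
/p/ (between /o/ and /k/) fails the environment for rule 3, so it stays [p].
/k/ — between /p/ and /e/; rule 3 does not apply here → [k].
/e/ (between /k/ and /r/) is unaffected → [e].
/r/ (between /e/ and /e/) occurs between two vowels → [ɾ] by rule 1.
/e/ (between /r/ and /f/): no rule targets it → [e].
/f/ (word-final) is in the target of rule 2 but the environment (between two vowels) is not met → [f].

[ʃuzeʒopkeˈɾef]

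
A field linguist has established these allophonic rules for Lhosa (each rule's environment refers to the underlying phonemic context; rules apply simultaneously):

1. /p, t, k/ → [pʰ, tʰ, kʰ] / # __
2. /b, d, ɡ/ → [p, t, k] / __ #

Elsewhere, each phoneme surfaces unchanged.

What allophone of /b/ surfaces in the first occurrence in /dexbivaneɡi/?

/b/ — between /x/ and /i/; rule 2 does not apply here → [b].

[b]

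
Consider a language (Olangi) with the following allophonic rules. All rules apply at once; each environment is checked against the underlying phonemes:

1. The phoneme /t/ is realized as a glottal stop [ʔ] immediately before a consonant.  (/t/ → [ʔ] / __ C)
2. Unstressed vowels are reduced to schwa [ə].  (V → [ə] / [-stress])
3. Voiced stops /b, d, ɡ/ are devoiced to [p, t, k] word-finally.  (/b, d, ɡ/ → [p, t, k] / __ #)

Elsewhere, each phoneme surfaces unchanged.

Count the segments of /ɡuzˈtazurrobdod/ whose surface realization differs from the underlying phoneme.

Segments that undergo a rule: /u/ → [ə] (rule 2); /u/ → [ə] (rule 2); /o/ → [ə] (rule 2); /o/ → [ə] (rule 2); /d/ → [t] (rule 3).
All other segments surface unchanged.

5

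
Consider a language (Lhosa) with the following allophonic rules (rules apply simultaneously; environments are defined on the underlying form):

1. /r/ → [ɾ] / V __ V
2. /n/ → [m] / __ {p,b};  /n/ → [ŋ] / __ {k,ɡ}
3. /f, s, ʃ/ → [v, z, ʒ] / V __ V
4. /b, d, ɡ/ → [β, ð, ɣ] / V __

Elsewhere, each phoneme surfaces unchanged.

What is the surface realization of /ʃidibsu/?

[ʃiðiβsu]

/ʃ/ — word-initial; rule 3 does not apply here → [ʃ].
/i/ (between /ʃ/ and /d/) is unaffected → [i].
/d/ — between /i/ and /i/, immediately after a vowel — surfaces as [ð] (rule 4).
/i/ — not in any rule's target class → [i].
Rule 4 applies to /b/ (between /i/ and /s/: immediately after a vowel) → [β].
/s/ — between /b/ and /u/; rule 3 does not apply here → [s].
/u/ (word-final): no rule targets it → [u].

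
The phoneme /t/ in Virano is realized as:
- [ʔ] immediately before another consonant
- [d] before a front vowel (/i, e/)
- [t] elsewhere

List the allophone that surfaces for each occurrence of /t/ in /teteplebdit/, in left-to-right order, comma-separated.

[d], [d], [t]

Occurrence 1 (position 1): before a front vowel (/i, e/) → [d].
Occurrence 2 (position 3): before a front vowel (/i, e/) → [d].
Occurrence 3 (position 11): no conditioning environment matches → elsewhere allophone [t].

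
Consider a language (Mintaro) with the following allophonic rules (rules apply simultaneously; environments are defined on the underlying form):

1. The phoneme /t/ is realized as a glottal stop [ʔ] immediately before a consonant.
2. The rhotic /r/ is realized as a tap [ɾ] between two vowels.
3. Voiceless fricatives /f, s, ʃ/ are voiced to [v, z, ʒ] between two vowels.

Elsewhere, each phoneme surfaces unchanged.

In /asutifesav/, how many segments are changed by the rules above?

3

Segments that undergo a rule: /s/ → [z] (rule 3); /f/ → [v] (rule 3); /s/ → [z] (rule 3).
All other segments surface unchanged.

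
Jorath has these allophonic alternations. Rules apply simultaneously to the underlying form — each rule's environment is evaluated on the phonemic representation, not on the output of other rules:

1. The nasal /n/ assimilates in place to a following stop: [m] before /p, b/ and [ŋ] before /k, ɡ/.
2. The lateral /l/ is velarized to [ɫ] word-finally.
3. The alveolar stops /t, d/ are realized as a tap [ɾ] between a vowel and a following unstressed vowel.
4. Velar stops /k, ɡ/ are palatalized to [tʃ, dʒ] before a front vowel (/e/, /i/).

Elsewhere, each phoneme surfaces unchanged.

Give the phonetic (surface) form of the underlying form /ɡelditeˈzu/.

/ɡ/ (word-initial): before a front vowel, so rule 4 applies → [dʒ].
/e/ (between /ɡ/ and /l/) is unaffected → [e].
/l/ (between /e/ and /d/) is in the target of rule 2 but the environment (word-finally) is not met → [l].
/d/ (between /l/ and /i/) fails the environment for rule 3, so it stays [d].
/i/ stays [i].
/t/ (between /i/ and /e/): between a vowel and a following unstressed vowel, so rule 3 applies → [ɾ].
/e/ stays [e].
/z/ (between /e/ and /u/): no rule targets it → [z].
/u/ stays [u].

[dʒeldiɾeˈzu]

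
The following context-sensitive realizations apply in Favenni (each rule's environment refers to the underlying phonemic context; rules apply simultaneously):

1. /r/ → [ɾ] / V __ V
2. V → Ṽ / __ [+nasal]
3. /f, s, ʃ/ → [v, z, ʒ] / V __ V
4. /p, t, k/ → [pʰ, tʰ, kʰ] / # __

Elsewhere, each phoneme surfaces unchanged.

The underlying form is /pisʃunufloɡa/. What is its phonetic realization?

/p/ (word-initial): word-initially, so rule 4 applies → [pʰ].
/i/ (between /p/ and /s/) is in the target of rule 2 but the environment (before a nasal consonant) is not met → [i].
/s/ (between /i/ and /ʃ/) fails the environment for rule 3, so it stays [s].
/ʃ/ — between /s/ and /u/; rule 3 does not apply here → [ʃ].
Rule 2 applies to /u/ (between /ʃ/ and /n/: before a nasal consonant) → [ũ].
/n/ (between /u/ and /u/): no rule targets it → [n].
/u/ (between /n/ and /f/) fails the environment for rule 2, so it stays [u].
/f/ (between /u/ and /l/) fails the environment for rule 3, so it stays [f].
/l/ — not in any rule's target class → [l].
/o/ — between /l/ and /ɡ/; rule 2 does not apply here → [o].
/ɡ/ (between /o/ and /a/) is unaffected → [ɡ].
/a/ (word-final): rule 2 targets it, but not before a nasal consonant → unchanged [a].

[pʰisʃũnufloɡa]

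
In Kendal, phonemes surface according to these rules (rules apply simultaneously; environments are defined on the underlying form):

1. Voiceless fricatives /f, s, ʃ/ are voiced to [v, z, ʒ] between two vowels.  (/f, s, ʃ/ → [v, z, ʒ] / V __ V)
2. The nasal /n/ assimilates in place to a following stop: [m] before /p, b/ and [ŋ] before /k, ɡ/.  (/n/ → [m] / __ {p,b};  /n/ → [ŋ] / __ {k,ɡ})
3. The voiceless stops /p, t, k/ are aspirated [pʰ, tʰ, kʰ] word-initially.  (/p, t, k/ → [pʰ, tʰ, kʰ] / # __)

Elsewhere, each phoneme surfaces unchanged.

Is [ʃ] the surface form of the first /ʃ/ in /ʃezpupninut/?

/ʃ/ (word-initial): rule 1 targets it, but not between two vowels → unchanged [ʃ].
The actual realization is [ʃ], which matches [ʃ].

Yes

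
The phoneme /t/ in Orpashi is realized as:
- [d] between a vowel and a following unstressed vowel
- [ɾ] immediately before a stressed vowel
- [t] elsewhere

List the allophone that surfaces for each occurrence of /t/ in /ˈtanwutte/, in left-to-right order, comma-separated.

[ɾ], [t], [t]

Occurrence 1 (position 1): immediately before a stressed vowel → [ɾ].
Occurrence 2 (position 6): no conditioning environment matches → elsewhere allophone [t].
Occurrence 3 (position 7): no conditioning environment matches → elsewhere allophone [t].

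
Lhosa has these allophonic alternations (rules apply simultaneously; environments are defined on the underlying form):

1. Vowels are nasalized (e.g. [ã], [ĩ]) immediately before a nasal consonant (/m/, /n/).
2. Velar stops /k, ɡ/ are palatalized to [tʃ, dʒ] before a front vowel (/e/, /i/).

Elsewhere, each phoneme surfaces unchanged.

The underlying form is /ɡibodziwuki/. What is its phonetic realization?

[dʒibodziwutʃi]

/ɡ/ (word-initial) occurs before a front vowel → [dʒ] by rule 2.
/i/ (between /ɡ/ and /b/) is in the target of rule 1 but the environment (before a nasal consonant) is not met → [i].
/b/ — not in any rule's target class → [b].
/o/ (between /b/ and /d/) fails the environment for rule 1, so it stays [o].
/d/ — not in any rule's target class → [d].
/z/ stays [z].
/i/ (between /z/ and /w/) is in the target of rule 1 but the environment (before a nasal consonant) is not met → [i].
/w/ — not in any rule's target class → [w].
/u/ (between /w/ and /k/) fails the environment for rule 1, so it stays [u].
/k/ (between /u/ and /i/) occurs before a front vowel → [tʃ] by rule 2.
/i/ (word-final) fails the environment for rule 1, so it stays [i].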